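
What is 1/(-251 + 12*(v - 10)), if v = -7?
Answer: -1/455 ≈ -0.0021978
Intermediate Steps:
1/(-251 + 12*(v - 10)) = 1/(-251 + 12*(-7 - 10)) = 1/(-251 + 12*(-17)) = 1/(-251 - 204) = 1/(-455) = -1/455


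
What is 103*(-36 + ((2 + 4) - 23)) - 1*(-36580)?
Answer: 31121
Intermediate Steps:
103*(-36 + ((2 + 4) - 23)) - 1*(-36580) = 103*(-36 + (6 - 23)) + 36580 = 103*(-36 - 17) + 36580 = 103*(-53) + 36580 = -5459 + 36580 = 31121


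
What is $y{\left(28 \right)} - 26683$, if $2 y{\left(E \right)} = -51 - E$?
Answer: $- \frac{53445}{2} \approx -26723.0$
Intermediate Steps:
$y{\left(E \right)} = - \frac{51}{2} - \frac{E}{2}$ ($y{\left(E \right)} = \frac{-51 - E}{2} = - \frac{51}{2} - \frac{E}{2}$)
$y{\left(28 \right)} - 26683 = \left(- \frac{51}{2} - 14\right) - 26683 = - \frac{79}{2} - 26683 = - \frac{53445}{2}$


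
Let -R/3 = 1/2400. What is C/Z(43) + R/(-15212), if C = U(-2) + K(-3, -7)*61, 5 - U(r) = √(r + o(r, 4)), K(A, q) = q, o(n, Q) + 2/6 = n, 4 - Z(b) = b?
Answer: 5135571239/474614400 + I*√39/117 ≈ 10.821 + 0.053376*I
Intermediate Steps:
Z(b) = 4 - b
R = -1/800 (R = -3/2400 = -3*1/2400 = -1/800 ≈ -0.0012500)
o(n, Q) = -⅓ + n
U(r) = 5 - √(-⅓ + 2*r) (U(r) = 5 - √(r + (-⅓ + r)) = 5 - √(-⅓ + 2*r))
C = -422 - I*√39/3 (C = (5 - √(-3 + 18*(-2))/3) - 7*61 = (5 - √(-3 - 36)/3) - 427 = (5 - I*√39/3) - 427 = -422 - I*√39/3 ≈ -422.0 - 2.0817*I)
C/Z(43) + R/(-15212) = (-422 - I*√39/3)/(4 - 1*43) - 1/800/(-15212) = (-422 - I*√39/3)/(4 - 43) - 1/800*(-1/15212) = (-422 - I*√39/3)/(-39) + 1/12169600 = (-422 - I*√39/3)*(-1/39) + 1/12169600 = (422/39 + I*√39/117) + 1/12169600 = 5135571239/474614400 + I*√39/117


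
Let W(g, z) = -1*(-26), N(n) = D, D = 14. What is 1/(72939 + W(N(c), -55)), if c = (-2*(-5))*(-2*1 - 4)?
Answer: 1/72965 ≈ 1.3705e-5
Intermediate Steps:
c = -60 (c = 10*(-2 - 4) = 10*(-6) = -60)
N(n) = 14
W(g, z) = 26
1/(72939 + W(N(c), -55)) = 1/(72939 + 26) = 1/72965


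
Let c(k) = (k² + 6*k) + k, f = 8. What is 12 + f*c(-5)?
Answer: -68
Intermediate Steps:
c(k) = k² + 7*k
12 + f*c(-5) = 12 + 8*(-5*(7 - 5)) = 12 + 8*(-5*2) = 12 + 8*(-10) = 12 - 80 = -68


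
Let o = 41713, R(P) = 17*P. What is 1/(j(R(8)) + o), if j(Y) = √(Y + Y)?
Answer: 41713/1739974097 - 4*√17/1739974097 ≈ 2.3964e-5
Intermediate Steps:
j(Y) = √2*√Y (j(Y) = √(2*Y) = √2*√Y)
1/(j(R(8)) + o) = 1/(√2*√(17*8) + 41713) = 1/(√2*√136 + 41713) = 1/(√2*(2*√34) + 41713) = 1/(4*√17 + 41713) = 1/(41713 + 4*√17)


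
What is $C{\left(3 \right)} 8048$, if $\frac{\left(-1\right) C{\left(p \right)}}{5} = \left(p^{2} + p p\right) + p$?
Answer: $-845040$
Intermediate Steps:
$C{\left(p \right)} = - 10 p^{2} - 5 p$ ($C{\left(p \right)} = - 5 \left(\left(p^{2} + p p\right) + p\right) = - 5 \left(\left(p^{2} + p^{2}\right) + p\right) = - 5 \left(2 p^{2} + p\right) = - 5 \left(p + 2 p^{2}\right) = - 10 p^{2} - 5 p$)
$C{\left(3 \right)} 8048 = \left(-5\right) 3 \left(1 + 2 \cdot 3\right) 8048 = \left(-5\right) 3 \left(1 + 6\right) 8048 = \left(-5\right) 3 \cdot 7 \cdot 8048 = \left(-105\right) 8048 = -845040$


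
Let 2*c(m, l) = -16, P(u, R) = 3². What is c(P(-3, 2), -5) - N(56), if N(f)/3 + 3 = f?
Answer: -167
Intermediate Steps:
P(u, R) = 9
c(m, l) = -8 (c(m, l) = (½)*(-16) = -8)
N(f) = -9 + 3*f
c(P(-3, 2), -5) - N(56) = -8 - (-9 + 3*56) = -8 - (-9 + 168) = -8 - 1*159 = -8 - 159 = -167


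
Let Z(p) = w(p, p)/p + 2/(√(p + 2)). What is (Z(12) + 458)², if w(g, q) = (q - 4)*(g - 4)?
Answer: 13524718/63 + 2780*√14/21 ≈ 2.1517e+5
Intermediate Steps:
w(g, q) = (-4 + g)*(-4 + q) (w(g, q) = (-4 + q)*(-4 + g) = (-4 + g)*(-4 + q))
Z(p) = 2/√(2 + p) + (16 + p² - 8*p)/p (Z(p) = (16 - 4*p - 4*p + p*p)/p + 2/(√(p + 2)) = (16 - 4*p - 4*p + p²)/p + 2/(√(2 + p)) = (16 + p² - 8*p)/p + 2/√(2 + p) = 2/√(2 + p) + (16 + p² - 8*p)/p)
(Z(12) + 458)² = ((-8 + 12 + 2/√(2 + 12) + 16/12) + 458)² = ((-8 + 12 + 2/√14 + 16*(1/12)) + 458)² = ((-8 + 12 + 2*(√14/14) + 4/3) + 458)² = ((-8 + 12 + √14/7 + 4/3) + 458)² = ((16/3 + √14/7) + 458)² = (1390/3 + √14/7)²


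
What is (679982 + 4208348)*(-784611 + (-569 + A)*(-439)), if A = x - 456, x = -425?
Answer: -723771028130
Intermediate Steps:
A = -881 (A = -425 - 456 = -881)
(679982 + 4208348)*(-784611 + (-569 + A)*(-439)) = (679982 + 4208348)*(-784611 + (-569 - 881)*(-439)) = 4888330*(-784611 - 1450*(-439)) = 4888330*(-784611 + 636550) = 4888330*(-148061) = -723771028130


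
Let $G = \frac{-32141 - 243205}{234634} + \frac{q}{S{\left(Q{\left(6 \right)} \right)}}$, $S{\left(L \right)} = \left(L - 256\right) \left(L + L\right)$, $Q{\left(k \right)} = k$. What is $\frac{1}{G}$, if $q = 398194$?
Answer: $- \frac{175975500}{23563972249} \approx -0.007468$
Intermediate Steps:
$S{\left(L \right)} = 2 L \left(-256 + L\right)$ ($S{\left(L \right)} = \left(-256 + L\right) 2 L = 2 L \left(-256 + L\right)$)
$G = - \frac{23563972249}{175975500}$ ($G = \frac{-32141 - 243205}{234634} + \frac{398194}{2 \cdot 6 \left(-256 + 6\right)} = \left(-32141 - 243205\right) \frac{1}{234634} + \frac{398194}{2 \cdot 6 \left(-250\right)} = \left(-275346\right) \frac{1}{234634} + \frac{398194}{-3000} = - \frac{137673}{117317} + 398194 \left(- \frac{1}{3000}\right) = - \frac{137673}{117317} - \frac{199097}{1500} = - \frac{23563972249}{175975500} \approx -133.9$)
$\frac{1}{G} = \frac{1}{- \frac{23563972249}{175975500}} = - \frac{175975500}{23563972249}$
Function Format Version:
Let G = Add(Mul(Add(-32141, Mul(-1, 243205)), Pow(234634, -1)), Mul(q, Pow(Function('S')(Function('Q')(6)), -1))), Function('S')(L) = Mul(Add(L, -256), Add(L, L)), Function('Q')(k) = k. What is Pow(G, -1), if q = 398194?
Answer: Rational(-175975500, 23563972249) ≈ -0.0074680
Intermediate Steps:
Function('S')(L) = Mul(2, L, Add(-256, L)) (Function('S')(L) = Mul(Add(-256, L), Mul(2, L)) = Mul(2, L, Add(-256, L)))
G = Rational(-23563972249, 175975500) (G = Add(Mul(Add(-32141, Mul(-1, 243205)), Pow(234634, -1)), Mul(398194, Pow(Mul(2, 6, Add(-256, 6)), -1))) = Add(Mul(Add(-32141, -243205), Rational(1, 234634)), Mul(398194, Pow(Mul(2, 6, -250), -1))) = Add(Mul(-275346, Rational(1, 234634)), Mul(398194, Pow(-3000, -1))) = Add(Rational(-137673, 117317), Mul(398194, Rational(-1, 3000))) = Add(Rational(-137673, 117317), Rational(-199097, 1500)) = Rational(-23563972249, 175975500) ≈ -133.90)
Pow(G, -1) = Pow(Rational(-23563972249, 175975500), -1) = Rational(-175975500, 23563972249)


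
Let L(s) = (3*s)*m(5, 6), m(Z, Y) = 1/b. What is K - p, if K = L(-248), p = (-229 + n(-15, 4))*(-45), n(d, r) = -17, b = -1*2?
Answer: -10698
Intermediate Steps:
b = -2
m(Z, Y) = -½ (m(Z, Y) = 1/(-2) = -½)
p = 11070 (p = (-229 - 17)*(-45) = -246*(-45) = 11070)
L(s) = -3*s/2 (L(s) = (3*s)*(-½) = -3*s/2)
K = 372 (K = -3/2*(-248) = 372)
K - p = 372 - 1*11070 = 372 - 11070 = -10698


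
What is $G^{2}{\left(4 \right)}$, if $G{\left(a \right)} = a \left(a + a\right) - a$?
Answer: $784$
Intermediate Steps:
$G{\left(a \right)} = - a + 2 a^{2}$ ($G{\left(a \right)} = a 2 a - a = 2 a^{2} - a = - a + 2 a^{2}$)
$G^{2}{\left(4 \right)} = \left(4 \left(-1 + 2 \cdot 4\right)\right)^{2} = \left(4 \left(-1 + 8\right)\right)^{2} = \left(4 \cdot 7\right)^{2} = 28^{2} = 784$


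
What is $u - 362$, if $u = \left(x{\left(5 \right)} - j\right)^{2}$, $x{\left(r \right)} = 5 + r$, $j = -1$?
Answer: $-241$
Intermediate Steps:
$u = 121$ ($u = \left(\left(5 + 5\right) - -1\right)^{2} = \left(10 + 1\right)^{2} = 11^{2} = 121$)
$u - 362 = 121 - 362 = -241$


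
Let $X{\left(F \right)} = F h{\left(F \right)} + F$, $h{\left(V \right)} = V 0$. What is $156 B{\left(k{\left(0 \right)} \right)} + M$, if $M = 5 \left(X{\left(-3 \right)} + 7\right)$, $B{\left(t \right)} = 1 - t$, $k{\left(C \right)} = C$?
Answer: $176$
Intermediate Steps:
$h{\left(V \right)} = 0$
$X{\left(F \right)} = F$ ($X{\left(F \right)} = F 0 + F = 0 + F = F$)
$M = 20$ ($M = 5 \left(-3 + 7\right) = 5 \cdot 4 = 20$)
$156 B{\left(k{\left(0 \right)} \right)} + M = 156 \left(1 - 0\right) + 20 = 156 \left(1 + 0\right) + 20 = 156 \cdot 1 + 20 = 156 + 20 = 176$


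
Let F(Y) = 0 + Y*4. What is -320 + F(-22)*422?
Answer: -37456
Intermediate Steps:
F(Y) = 4*Y (F(Y) = 0 + 4*Y = 4*Y)
-320 + F(-22)*422 = -320 + (4*(-22))*422 = -320 - 88*422 = -320 - 37136 = -37456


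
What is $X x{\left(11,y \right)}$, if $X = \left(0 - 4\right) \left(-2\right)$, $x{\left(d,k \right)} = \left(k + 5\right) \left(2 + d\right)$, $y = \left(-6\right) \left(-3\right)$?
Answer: $2392$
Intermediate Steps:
$y = 18$
$x{\left(d,k \right)} = \left(2 + d\right) \left(5 + k\right)$ ($x{\left(d,k \right)} = \left(5 + k\right) \left(2 + d\right) = \left(2 + d\right) \left(5 + k\right)$)
$X = 8$ ($X = \left(-4\right) \left(-2\right) = 8$)
$X x{\left(11,y \right)} = 8 \left(10 + 2 \cdot 18 + 5 \cdot 11 + 11 \cdot 18\right) = 8 \left(10 + 36 + 55 + 198\right) = 8 \cdot 299 = 2392$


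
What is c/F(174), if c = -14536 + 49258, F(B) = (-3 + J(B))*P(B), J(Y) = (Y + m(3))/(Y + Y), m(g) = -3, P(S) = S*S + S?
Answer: -7716/16975 ≈ -0.45455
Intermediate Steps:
P(S) = S + S**2 (P(S) = S**2 + S = S + S**2)
J(Y) = (-3 + Y)/(2*Y) (J(Y) = (Y - 3)/(Y + Y) = (-3 + Y)/((2*Y)) = (-3 + Y)*(1/(2*Y)) = (-3 + Y)/(2*Y))
F(B) = B*(1 + B)*(-3 + (-3 + B)/(2*B)) (F(B) = (-3 + (-3 + B)/(2*B))*(B*(1 + B)) = B*(1 + B)*(-3 + (-3 + B)/(2*B)))
c = 34722
c/F(174) = 34722/((-(1 + 174)*(3 + 5*174)/2)) = 34722/((-1/2*175*(3 + 870))) = 34722/((-1/2*175*873)) = 34722/(-152775/2) = 34722*(-2/152775) = -7716/16975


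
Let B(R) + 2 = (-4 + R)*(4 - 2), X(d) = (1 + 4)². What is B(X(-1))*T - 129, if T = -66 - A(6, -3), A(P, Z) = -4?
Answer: -2609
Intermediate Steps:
X(d) = 25 (X(d) = 5² = 25)
B(R) = -10 + 2*R (B(R) = -2 + (-4 + R)*(4 - 2) = -2 + (-4 + R)*2 = -2 + (-8 + 2*R) = -10 + 2*R)
T = -62 (T = -66 - 1*(-4) = -66 + 4 = -62)
B(X(-1))*T - 129 = (-10 + 2*25)*(-62) - 129 = (-10 + 50)*(-62) - 129 = 40*(-62) - 129 = -2480 - 129 = -2609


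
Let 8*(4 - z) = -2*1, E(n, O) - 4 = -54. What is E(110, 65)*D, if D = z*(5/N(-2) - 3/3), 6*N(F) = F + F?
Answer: 7225/4 ≈ 1806.3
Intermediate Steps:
N(F) = F/3 (N(F) = (F + F)/6 = (2*F)/6 = F/3)
E(n, O) = -50 (E(n, O) = 4 - 54 = -50)
z = 17/4 (z = 4 - (-1)/4 = 4 - ⅛*(-2) = 4 + ¼ = 17/4 ≈ 4.2500)
D = -289/8 (D = 17*(5/(((⅓)*(-2))) - 3/3)/4 = 17*(5/(-⅔) - 3*⅓)/4 = 17*(5*(-3/2) - 1)/4 = 17*(-15/2 - 1)/4 = (17/4)*(-17/2) = -289/8 ≈ -36.125)
E(110, 65)*D = -50*(-289/8) = 7225/4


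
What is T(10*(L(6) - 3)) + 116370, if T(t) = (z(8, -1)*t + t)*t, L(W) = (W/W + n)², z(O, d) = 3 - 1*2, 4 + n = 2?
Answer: 117170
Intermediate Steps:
n = -2 (n = -4 + 2 = -2)
z(O, d) = 1 (z(O, d) = 3 - 2 = 1)
L(W) = 1 (L(W) = (W/W - 2)² = (1 - 2)² = (-1)² = 1)
T(t) = 2*t² (T(t) = (1*t + t)*t = (t + t)*t = (2*t)*t = 2*t²)
T(10*(L(6) - 3)) + 116370 = 2*(10*(1 - 3))² + 116370 = 2*(10*(-2))² + 116370 = 2*(-20)² + 116370 = 2*400 + 116370 = 800 + 116370 = 117170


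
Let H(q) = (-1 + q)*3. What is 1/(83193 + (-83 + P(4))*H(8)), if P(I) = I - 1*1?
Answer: 1/81513 ≈ 1.2268e-5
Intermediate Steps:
H(q) = -3 + 3*q
P(I) = -1 + I (P(I) = I - 1 = -1 + I)
1/(83193 + (-83 + P(4))*H(8)) = 1/(83193 + (-83 + (-1 + 4))*(-3 + 3*8)) = 1/(83193 + (-83 + 3)*(-3 + 24)) = 1/(83193 - 80*21) = 1/(83193 - 1680) = 1/81513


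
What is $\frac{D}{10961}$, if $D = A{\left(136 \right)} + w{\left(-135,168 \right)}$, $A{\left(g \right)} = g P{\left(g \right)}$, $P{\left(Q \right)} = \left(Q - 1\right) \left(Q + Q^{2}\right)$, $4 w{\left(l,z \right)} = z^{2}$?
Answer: $\frac{342090576}{10961} \approx 31210.0$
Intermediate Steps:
$w{\left(l,z \right)} = \frac{z^{2}}{4}$
$P{\left(Q \right)} = \left(-1 + Q\right) \left(Q + Q^{2}\right)$
$A{\left(g \right)} = g \left(g^{3} - g\right)$
$D = 342090576$ ($D = \left(136^{4} - 136^{2}\right) + \frac{168^{2}}{4} = \left(342102016 - 18496\right) + \frac{1}{4} \cdot 28224 = \left(342102016 - 18496\right) + 7056 = 342083520 + 7056 = 342090576$)
$\frac{D}{10961} = \frac{342090576}{10961}$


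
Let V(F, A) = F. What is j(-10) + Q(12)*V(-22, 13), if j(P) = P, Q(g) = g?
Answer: -274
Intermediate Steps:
j(-10) + Q(12)*V(-22, 13) = -10 + 12*(-22) = -10 - 264 = -274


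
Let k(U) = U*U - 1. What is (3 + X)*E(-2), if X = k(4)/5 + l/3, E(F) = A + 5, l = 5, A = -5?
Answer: 0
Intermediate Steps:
k(U) = -1 + U² (k(U) = U² - 1 = -1 + U²)
E(F) = 0 (E(F) = -5 + 5 = 0)
X = 14/3 (X = (-1 + 4²)/5 + 5/3 = (-1 + 16)*(⅕) + 5*(⅓) = 15*(⅕) + 5/3 = 3 + 5/3 = 14/3 ≈ 4.6667)
(3 + X)*E(-2) = (3 + 14/3)*0 = (23/3)*0 = 0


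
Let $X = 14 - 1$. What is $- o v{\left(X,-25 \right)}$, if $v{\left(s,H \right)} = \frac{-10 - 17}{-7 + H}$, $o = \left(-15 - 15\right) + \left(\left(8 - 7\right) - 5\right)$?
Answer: $\frac{459}{16} \approx 28.688$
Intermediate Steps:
$X = 13$
$o = -34$ ($o = -30 + \left(1 - 5\right) = -30 - 4 = -34$)
$v{\left(s,H \right)} = - \frac{27}{-7 + H}$
$- o v{\left(X,-25 \right)} = \left(-1\right) \left(-34\right) \left(- \frac{27}{-7 - 25}\right) = 34 \left(- \frac{27}{-32}\right) = 34 \left(\left(-27\right) \left(- \frac{1}{32}\right)\right) = 34 \cdot \frac{27}{32} = \frac{459}{16}$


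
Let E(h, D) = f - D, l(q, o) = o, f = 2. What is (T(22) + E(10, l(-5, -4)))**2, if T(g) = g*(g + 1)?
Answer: 262144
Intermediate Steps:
E(h, D) = 2 - D
T(g) = g*(1 + g)
(T(22) + E(10, l(-5, -4)))**2 = (22*(1 + 22) + (2 - 1*(-4)))**2 = (22*23 + (2 + 4))**2 = (506 + 6)**2 = 512**2 = 262144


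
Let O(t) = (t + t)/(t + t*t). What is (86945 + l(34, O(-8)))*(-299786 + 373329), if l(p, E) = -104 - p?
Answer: 6384047201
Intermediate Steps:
O(t) = 2*t/(t + t²) (O(t) = (2*t)/(t + t²) = 2*t/(t + t²))
(86945 + l(34, O(-8)))*(-299786 + 373329) = (86945 + (-104 - 1*34))*(-299786 + 373329) = (86945 + (-104 - 34))*73543 = (86945 - 138)*73543 = 86807*73543 = 6384047201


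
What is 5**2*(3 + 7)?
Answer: 250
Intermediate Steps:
5**2*(3 + 7) = 25*10 = 250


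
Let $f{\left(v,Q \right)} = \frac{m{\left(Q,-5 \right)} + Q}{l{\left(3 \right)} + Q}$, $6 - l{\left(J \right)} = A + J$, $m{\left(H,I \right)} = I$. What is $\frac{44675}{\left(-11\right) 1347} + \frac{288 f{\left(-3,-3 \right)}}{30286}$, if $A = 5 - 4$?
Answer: $- \frac{659444341}{224373831} \approx -2.939$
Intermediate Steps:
$A = 1$
$l{\left(J \right)} = 5 - J$ ($l{\left(J \right)} = 6 - \left(1 + J\right) = 5 - J$)
$f{\left(v,Q \right)} = \frac{-5 + Q}{2 + Q}$ ($f{\left(v,Q \right)} = \frac{-5 + Q}{\left(5 - 3\right) + Q} = \frac{-5 + Q}{2 + Q}$)
$\frac{44675}{\left(-11\right) 1347} + \frac{288 f{\left(-3,-3 \right)}}{30286} = \frac{44675}{\left(-11\right) 1347} + \frac{288 \frac{-5 - 3}{2 - 3}}{30286} = \frac{44675}{-14817} + 288 \frac{1}{-1} \left(-8\right) \frac{1}{30286} = 44675 \left(- \frac{1}{14817}\right) + 288 \left(\left(-1\right) \left(-8\right)\right) \frac{1}{30286} = - \frac{44675}{14817} + 288 \cdot 8 \cdot \frac{1}{30286} = - \frac{44675}{14817} + 2304 \cdot \frac{1}{30286} = - \frac{44675}{14817} + \frac{1152}{15143} = - \frac{659444341}{224373831}$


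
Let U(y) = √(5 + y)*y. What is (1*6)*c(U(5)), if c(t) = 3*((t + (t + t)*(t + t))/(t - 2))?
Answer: 6750/41 + 15030*√10/41 ≈ 1323.9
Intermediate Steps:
U(y) = y*√(5 + y)
c(t) = 3*(t + 4*t²)/(-2 + t) (c(t) = 3*((t + (2*t)*(2*t))/(-2 + t)) = 3*((t + 4*t²)/(-2 + t)) = 3*(t + 4*t²)/(-2 + t))
(1*6)*c(U(5)) = (1*6)*(3*(5*√(5 + 5))*(1 + 4*(5*√(5 + 5)))/(-2 + 5*√(5 + 5))) = 6*(3*(5*√10)*(1 + 4*(5*√10))/(-2 + 5*√10)) = 6*(3*(5*√10)*(1 + 20*√10)/(-2 + 5*√10)) = 6*(15*√10*(1 + 20*√10)/(-2 + 5*√10)) = 90*√10*(1 + 20*√10)/(-2 + 5*√10)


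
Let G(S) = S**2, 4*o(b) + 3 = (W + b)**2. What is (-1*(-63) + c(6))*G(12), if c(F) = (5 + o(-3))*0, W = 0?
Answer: 9072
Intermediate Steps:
o(b) = -3/4 + b**2/4 (o(b) = -3/4 + (0 + b)**2/4 = -3/4 + b**2/4)
c(F) = 0 (c(F) = (5 + (-3/4 + (1/4)*(-3)**2))*0 = (5 + (-3/4 + (1/4)*9))*0 = (5 + (-3/4 + 9/4))*0 = (5 + 3/2)*0 = (13/2)*0 = 0)
(-1*(-63) + c(6))*G(12) = (-1*(-63) + 0)*12**2 = (63 + 0)*144 = 63*144 = 9072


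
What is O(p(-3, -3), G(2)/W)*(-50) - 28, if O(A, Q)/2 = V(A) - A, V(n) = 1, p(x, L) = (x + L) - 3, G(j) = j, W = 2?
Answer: -1028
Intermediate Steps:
p(x, L) = -3 + L + x (p(x, L) = (L + x) - 3 = -3 + L + x)
O(A, Q) = 2 - 2*A (O(A, Q) = 2*(1 - A) = 2 - 2*A)
O(p(-3, -3), G(2)/W)*(-50) - 28 = (2 - 2*(-3 - 3 - 3))*(-50) - 28 = (2 - 2*(-9))*(-50) - 28 = (2 + 18)*(-50) - 28 = 20*(-50) - 28 = -1000 - 28 = -1028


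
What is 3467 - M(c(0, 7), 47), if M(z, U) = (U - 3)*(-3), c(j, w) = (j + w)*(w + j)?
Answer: 3599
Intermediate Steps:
c(j, w) = (j + w)² (c(j, w) = (j + w)*(j + w) = (j + w)²)
M(z, U) = 9 - 3*U (M(z, U) = (-3 + U)*(-3) = 9 - 3*U)
3467 - M(c(0, 7), 47) = 3467 - (9 - 3*47) = 3467 - (9 - 141) = 3467 - 1*(-132) = 3467 + 132 = 3599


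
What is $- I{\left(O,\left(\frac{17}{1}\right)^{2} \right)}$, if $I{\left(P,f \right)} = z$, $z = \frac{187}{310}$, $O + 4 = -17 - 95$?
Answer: $- \frac{187}{310} \approx -0.60323$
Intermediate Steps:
$O = -116$ ($O = -4 - 112 = -116$)
$z = \frac{187}{310}$ ($z = 187 \cdot \frac{1}{310} = \frac{187}{310} \approx 0.60323$)
$I{\left(P,f \right)} = \frac{187}{310}$
$- I{\left(O,\left(\frac{17}{1}\right)^{2} \right)} = \left(-1\right) \frac{187}{310} = - \frac{187}{310}$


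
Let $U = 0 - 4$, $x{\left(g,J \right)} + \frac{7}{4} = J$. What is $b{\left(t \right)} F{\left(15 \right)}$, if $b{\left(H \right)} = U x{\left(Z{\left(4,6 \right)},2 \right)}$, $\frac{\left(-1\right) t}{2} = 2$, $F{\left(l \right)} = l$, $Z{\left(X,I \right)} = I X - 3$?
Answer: $-15$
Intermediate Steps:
$Z{\left(X,I \right)} = -3 + I X$
$x{\left(g,J \right)} = - \frac{7}{4} + J$
$U = -4$ ($U = 0 - 4 = -4$)
$t = -4$ ($t = \left(-2\right) 2 = -4$)
$b{\left(H \right)} = -1$ ($b{\left(H \right)} = - 4 \left(- \frac{7}{4} + 2\right) = \left(-4\right) \frac{1}{4} = -1$)
$b{\left(t \right)} F{\left(15 \right)} = \left(-1\right) 15 = -15$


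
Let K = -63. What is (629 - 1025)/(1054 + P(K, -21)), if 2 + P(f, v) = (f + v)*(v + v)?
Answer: -99/1145 ≈ -0.086463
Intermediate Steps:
P(f, v) = -2 + 2*v*(f + v) (P(f, v) = -2 + (f + v)*(v + v) = -2 + (f + v)*(2*v) = -2 + 2*v*(f + v))
(629 - 1025)/(1054 + P(K, -21)) = (629 - 1025)/(1054 + (-2 + 2*(-21)² + 2*(-63)*(-21))) = -396/(1054 + (-2 + 2*441 + 2646)) = -396/(1054 + (-2 + 882 + 2646)) = -396/(1054 + 3526) = -396/4580 = -396*1/4580 = -99/1145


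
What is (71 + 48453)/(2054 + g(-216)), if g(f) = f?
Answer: 24262/919 ≈ 26.400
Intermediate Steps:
(71 + 48453)/(2054 + g(-216)) = (71 + 48453)/(2054 - 216) = 48524/1838 = 48524*(1/1838) = 24262/919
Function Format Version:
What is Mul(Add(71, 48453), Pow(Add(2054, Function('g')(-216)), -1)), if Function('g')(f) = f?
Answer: Rational(24262, 919) ≈ 26.400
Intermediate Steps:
Mul(Add(71, 48453), Pow(Add(2054, Function('g')(-216)), -1)) = Mul(Add(71, 48453), Pow(Add(2054, -216), -1)) = Mul(48524, Pow(1838, -1)) = Mul(48524, Rational(1, 1838)) = Rational(24262, 919)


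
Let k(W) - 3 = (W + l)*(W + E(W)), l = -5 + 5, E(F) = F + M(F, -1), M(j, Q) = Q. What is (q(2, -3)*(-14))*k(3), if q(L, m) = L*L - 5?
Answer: 252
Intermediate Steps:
q(L, m) = -5 + L² (q(L, m) = L² - 5 = -5 + L²)
E(F) = -1 + F (E(F) = F - 1 = -1 + F)
l = 0
k(W) = 3 + W*(-1 + 2*W) (k(W) = 3 + (W + 0)*(W + (-1 + W)) = 3 + W*(-1 + 2*W))
(q(2, -3)*(-14))*k(3) = ((-5 + 2²)*(-14))*(3 - 1*3 + 2*3²) = ((-5 + 4)*(-14))*(3 - 3 + 2*9) = (-1*(-14))*(3 - 3 + 18) = 14*18 = 252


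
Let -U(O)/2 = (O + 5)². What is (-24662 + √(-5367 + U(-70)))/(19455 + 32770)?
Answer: -24662/52225 + I*√13817/52225 ≈ -0.47223 + 0.0022508*I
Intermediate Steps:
U(O) = -2*(5 + O)² (U(O) = -2*(O + 5)² = -2*(5 + O)²)
(-24662 + √(-5367 + U(-70)))/(19455 + 32770) = (-24662 + √(-5367 - 2*(5 - 70)²))/(19455 + 32770) = (-24662 + √(-5367 - 2*(-65)²))/52225 = (-24662 + √(-5367 - 2*4225))*(1/52225) = (-24662 + √(-5367 - 8450))*(1/52225) = (-24662 + √(-13817))*(1/52225) = (-24662 + I*√13817)*(1/52225) = -24662/52225 + I*√13817/52225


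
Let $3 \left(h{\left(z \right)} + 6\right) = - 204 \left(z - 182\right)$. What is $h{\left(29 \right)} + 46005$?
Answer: $56403$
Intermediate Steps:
$h{\left(z \right)} = 12370 - 68 z$ ($h{\left(z \right)} = -6 + \frac{\left(-204\right) \left(z - 182\right)}{3} = -6 + \frac{\left(-204\right) \left(-182 + z\right)}{3} = -6 + \frac{37128 - 204 z}{3} = -6 - \left(-12376 + 68 z\right) = 12370 - 68 z$)
$h{\left(29 \right)} + 46005 = \left(12370 - 1972\right) + 46005 = 10398 + 46005 = 56403$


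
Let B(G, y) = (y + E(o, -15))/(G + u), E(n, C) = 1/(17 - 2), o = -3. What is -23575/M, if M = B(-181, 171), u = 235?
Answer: -9547875/1283 ≈ -7441.8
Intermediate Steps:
E(n, C) = 1/15
B(G, y) = (1/15 + y)/(235 + G) (B(G, y) = (y + 1/15)/(G + 235) = (1/15 + y)/(235 + G))
M = 1283/405 (M = (1/15 + 171)/(235 - 181) = (2566/15)/54 = (1/54)*(2566/15) = 1283/405 ≈ 3.1679)
-23575/M = -23575/1283/405 = -23575*405/1283 = -9547875/1283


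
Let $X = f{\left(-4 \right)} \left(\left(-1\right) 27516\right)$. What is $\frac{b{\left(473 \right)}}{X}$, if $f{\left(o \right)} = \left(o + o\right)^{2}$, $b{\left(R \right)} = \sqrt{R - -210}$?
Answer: $- \frac{\sqrt{683}}{1761024} \approx -1.484 \cdot 10^{-5}$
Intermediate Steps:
$b{\left(R \right)} = \sqrt{210 + R}$ ($b{\left(R \right)} = \sqrt{R + 210} = \sqrt{210 + R}$)
$f{\left(o \right)} = 4 o^{2}$ ($f{\left(o \right)} = \left(2 o\right)^{2} = 4 o^{2}$)
$X = -1761024$ ($X = 4 \left(-4\right)^{2} \left(\left(-1\right) 27516\right) = 4 \cdot 16 \left(-27516\right) = 64 \left(-27516\right) = -1761024$)
$\frac{b{\left(473 \right)}}{X} = \frac{\sqrt{210 + 473}}{-1761024} = \sqrt{683} \left(- \frac{1}{1761024}\right) = - \frac{\sqrt{683}}{1761024}$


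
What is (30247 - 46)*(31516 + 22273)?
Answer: 1624481589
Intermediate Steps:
(30247 - 46)*(31516 + 22273) = 30201*53789 = 1624481589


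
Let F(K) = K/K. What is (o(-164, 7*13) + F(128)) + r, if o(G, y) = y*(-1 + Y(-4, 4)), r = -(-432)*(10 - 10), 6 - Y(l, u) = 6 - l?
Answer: -454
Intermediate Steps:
Y(l, u) = l (Y(l, u) = 6 - (6 - l) = 6 + (-6 + l) = l)
r = 0 (r = -(-432)*0 = -54*0 = 0)
o(G, y) = -5*y (o(G, y) = y*(-1 - 4) = y*(-5) = -5*y)
F(K) = 1
(o(-164, 7*13) + F(128)) + r = (-35*13 + 1) + 0 = (-5*91 + 1) + 0 = (-455 + 1) + 0 = -454 + 0 = -454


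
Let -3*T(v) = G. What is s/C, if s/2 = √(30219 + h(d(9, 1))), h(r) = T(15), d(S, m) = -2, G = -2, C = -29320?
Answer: -√271977/43980 ≈ -0.011858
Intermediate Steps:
T(v) = ⅔ (T(v) = -⅓*(-2) = ⅔)
h(r) = ⅔
s = 2*√271977/3 (s = 2*√(30219 + ⅔) = 2*√(90659/3) = 2*(√271977/3) = 2*√271977/3 ≈ 347.68)
s/C = (2*√271977/3)/(-29320) = (2*√271977/3)*(-1/29320) = -√271977/43980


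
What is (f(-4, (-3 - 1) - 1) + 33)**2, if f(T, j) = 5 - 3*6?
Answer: 400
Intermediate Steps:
f(T, j) = -13 (f(T, j) = 5 - 18 = -13)
(f(-4, (-3 - 1) - 1) + 33)**2 = (-13 + 33)**2 = 20**2 = 400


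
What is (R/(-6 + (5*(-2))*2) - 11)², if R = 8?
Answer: 21609/169 ≈ 127.86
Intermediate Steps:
(R/(-6 + (5*(-2))*2) - 11)² = (8/(-6 + (5*(-2))*2) - 11)² = (8/(-6 - 10*2) - 11)² = (8/(-6 - 20) - 11)² = (8/(-26) - 11)² = (8*(-1/26) - 11)² = (-4/13 - 11)² = (-147/13)² = 21609/169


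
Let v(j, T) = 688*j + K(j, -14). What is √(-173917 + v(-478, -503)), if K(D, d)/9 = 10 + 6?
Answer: I*√502637 ≈ 708.97*I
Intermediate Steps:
K(D, d) = 144 (K(D, d) = 9*(10 + 6) = 9*16 = 144)
v(j, T) = 144 + 688*j (v(j, T) = 688*j + 144 = 144 + 688*j)
√(-173917 + v(-478, -503)) = √(-173917 + (144 + 688*(-478))) = √(-173917 + (144 - 328864)) = √(-173917 - 328720) = √(-502637) = I*√502637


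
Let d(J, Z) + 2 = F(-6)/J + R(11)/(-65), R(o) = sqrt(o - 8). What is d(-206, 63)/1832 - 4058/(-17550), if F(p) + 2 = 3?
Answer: 762104293/3311614800 - sqrt(3)/119080 ≈ 0.23012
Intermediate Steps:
R(o) = sqrt(-8 + o)
F(p) = 1 (F(p) = -2 + 3 = 1)
d(J, Z) = -2 + 1/J - sqrt(3)/65 (d(J, Z) = -2 + (1/J + sqrt(-8 + 11)/(-65)) = -2 + (1/J + sqrt(3)*(-1/65)) = -2 + (1/J - sqrt(3)/65) = -2 + 1/J - sqrt(3)/65)
d(-206, 63)/1832 - 4058/(-17550) = (-2 + 1/(-206) - sqrt(3)/65)/1832 - 4058/(-17550) = (-2 - 1/206 - sqrt(3)/65)*(1/1832) - 4058*(-1/17550) = (-413/206 - sqrt(3)/65)*(1/1832) + 2029/8775 = (-413/377392 - sqrt(3)/119080) + 2029/8775 = 762104293/3311614800 - sqrt(3)/119080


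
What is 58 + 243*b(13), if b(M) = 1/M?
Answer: 997/13 ≈ 76.692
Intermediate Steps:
58 + 243*b(13) = 58 + 243/13 = 997/13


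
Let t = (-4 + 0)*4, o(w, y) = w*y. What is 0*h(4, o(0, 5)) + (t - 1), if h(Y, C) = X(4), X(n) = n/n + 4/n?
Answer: -17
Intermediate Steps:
X(n) = 1 + 4/n
t = -16 (t = -4*4 = -16)
h(Y, C) = 2 (h(Y, C) = (4 + 4)/4 = (¼)*8 = 2)
0*h(4, o(0, 5)) + (t - 1) = 0*2 + (-16 - 1) = 0 - 17 = -17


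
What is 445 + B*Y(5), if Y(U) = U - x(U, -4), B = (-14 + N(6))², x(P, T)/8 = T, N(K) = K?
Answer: 2813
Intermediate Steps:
x(P, T) = 8*T
B = 64 (B = (-14 + 6)² = (-8)² = 64)
Y(U) = 32 + U (Y(U) = U - 8*(-4) = U - 1*(-32) = U + 32 = 32 + U)
445 + B*Y(5) = 445 + 64*(32 + 5) = 445 + 64*37 = 445 + 2368 = 2813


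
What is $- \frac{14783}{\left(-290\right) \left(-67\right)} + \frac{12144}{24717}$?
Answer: $- \frac{3922227}{14553070} \approx -0.26951$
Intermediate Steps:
$- \frac{14783}{\left(-290\right) \left(-67\right)} + \frac{12144}{24717} = - \frac{14783}{19430} + 12144 \cdot \frac{1}{24717} = \left(-14783\right) \frac{1}{19430} + \frac{368}{749} = - \frac{14783}{19430} + \frac{368}{749} = - \frac{3922227}{14553070}$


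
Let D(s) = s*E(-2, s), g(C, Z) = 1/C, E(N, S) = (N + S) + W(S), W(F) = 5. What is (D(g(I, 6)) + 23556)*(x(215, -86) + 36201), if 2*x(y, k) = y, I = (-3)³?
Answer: 623498421274/729 ≈ 8.5528e+8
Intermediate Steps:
I = -27
x(y, k) = y/2
E(N, S) = 5 + N + S (E(N, S) = (N + S) + 5 = 5 + N + S)
D(s) = s*(3 + s) (D(s) = s*(5 - 2 + s) = s*(3 + s))
(D(g(I, 6)) + 23556)*(x(215, -86) + 36201) = ((3 + 1/(-27))/(-27) + 23556)*((½)*215 + 36201) = (-(3 - 1/27)/27 + 23556)*(215/2 + 36201) = (-1/27*80/27 + 23556)*(72617/2) = (-80/729 + 23556)*(72617/2) = (17172244/729)*(72617/2) = 623498421274/729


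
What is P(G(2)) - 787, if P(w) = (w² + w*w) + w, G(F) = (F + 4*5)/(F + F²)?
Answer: -6808/9 ≈ -756.44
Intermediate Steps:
G(F) = (20 + F)/(F + F²) (G(F) = (F + 20)/(F + F²) = (20 + F)/(F + F²))
P(w) = w + 2*w² (P(w) = (w² + w²) + w = 2*w² + w = w + 2*w²)
P(G(2)) - 787 = ((20 + 2)/(2*(1 + 2)))*(1 + 2*((20 + 2)/(2*(1 + 2)))) - 787 = ((½)*22/3)*(1 + 2*((½)*22/3)) - 787 = ((½)*(⅓)*22)*(1 + 2*((½)*(⅓)*22)) - 787 = 11*(1 + 2*(11/3))/3 - 787 = 11*(1 + 22/3)/3 - 787 = (11/3)*(25/3) - 787 = 275/9 - 787 = -6808/9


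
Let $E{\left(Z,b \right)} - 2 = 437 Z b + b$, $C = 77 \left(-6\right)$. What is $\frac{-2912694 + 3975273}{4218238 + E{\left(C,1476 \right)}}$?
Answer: $- \frac{354193}{97925276} \approx -0.003617$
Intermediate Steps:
$C = -462$
$E{\left(Z,b \right)} = 2 + b + 437 Z b$ ($E{\left(Z,b \right)} = 2 + \left(437 Z b + b\right) = 2 + \left(b + 437 Z b\right) = 2 + b + 437 Z b$)
$\frac{-2912694 + 3975273}{4218238 + E{\left(C,1476 \right)}} = \frac{-2912694 + 3975273}{4218238 + \left(2 + 1476 + 437 \left(-462\right) 1476\right)} = \frac{1062579}{4218238 + \left(2 + 1476 - 297995544\right)} = \frac{1062579}{4218238 - 297994066} = \frac{1062579}{-293775828} = 1062579 \left(- \frac{1}{293775828}\right) = - \frac{354193}{97925276}$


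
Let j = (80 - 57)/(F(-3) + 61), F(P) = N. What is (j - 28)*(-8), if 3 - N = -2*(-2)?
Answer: 3314/15 ≈ 220.93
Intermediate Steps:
N = -1 (N = 3 - (-2)*(-2) = 3 - 1*4 = 3 - 4 = -1)
F(P) = -1
j = 23/60 (j = (80 - 57)/(-1 + 61) = 23/60 ≈ 0.38333)
(j - 28)*(-8) = (23/60 - 28)*(-8) = -1657/60*(-8) = 3314/15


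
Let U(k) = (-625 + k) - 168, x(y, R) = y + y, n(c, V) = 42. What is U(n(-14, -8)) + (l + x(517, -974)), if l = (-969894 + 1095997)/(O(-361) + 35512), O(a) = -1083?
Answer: 9869510/34429 ≈ 286.66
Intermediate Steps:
x(y, R) = 2*y
l = 126103/34429 (l = (-969894 + 1095997)/(-1083 + 35512) = 126103/34429 ≈ 3.6627)
U(k) = -793 + k
U(n(-14, -8)) + (l + x(517, -974)) = (-793 + 42) + (126103/34429 + 2*517) = -751 + (126103/34429 + 1034) = -751 + 35725689/34429 = 9869510/34429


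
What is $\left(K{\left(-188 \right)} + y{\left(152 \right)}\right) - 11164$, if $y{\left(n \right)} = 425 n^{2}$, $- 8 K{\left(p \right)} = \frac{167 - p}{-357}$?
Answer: $\frac{28011751171}{2856} \approx 9.808 \cdot 10^{6}$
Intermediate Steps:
$K{\left(p \right)} = \frac{167}{2856} - \frac{p}{2856}$ ($K{\left(p \right)} = - \frac{\left(167 - p\right) \frac{1}{-357}}{8} = - \frac{\left(167 - p\right) \left(- \frac{1}{357}\right)}{8} = - \frac{- \frac{167}{357} + \frac{p}{357}}{8} = \frac{167}{2856} - \frac{p}{2856}$)
$\left(K{\left(-188 \right)} + y{\left(152 \right)}\right) - 11164 = \left(\left(\frac{167}{2856} - - \frac{47}{714}\right) + 425 \cdot 152^{2}\right) - 11164 = \left(\left(\frac{167}{2856} + \frac{47}{714}\right) + 425 \cdot 23104\right) - 11164 = \left(\frac{355}{2856} + 9819200\right) - 11164 = \frac{28043635555}{2856} - 11164 = \frac{28011751171}{2856}$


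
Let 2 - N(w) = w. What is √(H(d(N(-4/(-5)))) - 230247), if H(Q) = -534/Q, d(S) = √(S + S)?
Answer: √(-230247 - 89*√15) ≈ 480.2*I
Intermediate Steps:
N(w) = 2 - w
d(S) = √2*√S (d(S) = √(2*S) = √2*√S)
√(H(d(N(-4/(-5)))) - 230247) = √(-534*√2/(2*√(2 - (-4)/(-5))) - 230247) = √(-534*√2/(2*√(2 - (-4)*(-1)/5)) - 230247) = √(-534*√2/(2*√(2 - 1*⅘)) - 230247) = √(-534*√2/(2*√(2 - ⅘)) - 230247) = √(-534*√15/6 - 230247) = √(-89*√15 - 230247) = √(-230247 - 89*√15)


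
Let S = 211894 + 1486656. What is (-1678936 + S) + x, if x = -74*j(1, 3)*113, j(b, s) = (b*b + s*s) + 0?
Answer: -64006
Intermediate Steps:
S = 1698550
j(b, s) = b² + s² (j(b, s) = (b² + s²) + 0 = b² + s²)
x = -83620 (x = -74*(1² + 3²)*113 = -74*(1 + 9)*113 = -74*10*113 = -740*113 = -83620)
(-1678936 + S) + x = (-1678936 + 1698550) - 83620 = 19614 - 83620 = -64006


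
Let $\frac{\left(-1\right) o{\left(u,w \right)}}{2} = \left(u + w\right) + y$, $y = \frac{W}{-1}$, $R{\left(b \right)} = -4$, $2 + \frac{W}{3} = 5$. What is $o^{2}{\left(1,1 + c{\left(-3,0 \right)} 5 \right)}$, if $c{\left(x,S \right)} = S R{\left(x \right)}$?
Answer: $196$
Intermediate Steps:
$W = 9$ ($W = -6 + 3 \cdot 5 = -6 + 15 = 9$)
$c{\left(x,S \right)} = - 4 S$ ($c{\left(x,S \right)} = S \left(-4\right) = - 4 S$)
$y = -9$ ($y = \frac{9}{-1} = 9 \left(-1\right) = -9$)
$o{\left(u,w \right)} = 18 - 2 u - 2 w$ ($o{\left(u,w \right)} = - 2 \left(\left(u + w\right) - 9\right) = - 2 \left(-9 + u + w\right) = 18 - 2 u - 2 w$)
$o^{2}{\left(1,1 + c{\left(-3,0 \right)} 5 \right)} = \left(18 - 2 - 2 \left(1 + \left(-4\right) 0 \cdot 5\right)\right)^{2} = \left(18 - 2 - 2 \left(1 + 0 \cdot 5\right)\right)^{2} = \left(18 - 2 - 2 \left(1 + 0\right)\right)^{2} = \left(18 - 2 - 2\right)^{2} = 14^{2} = 196$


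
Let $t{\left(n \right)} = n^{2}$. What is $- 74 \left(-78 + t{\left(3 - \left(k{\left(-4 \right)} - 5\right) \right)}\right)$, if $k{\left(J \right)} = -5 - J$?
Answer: $-222$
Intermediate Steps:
$- 74 \left(-78 + t{\left(3 - \left(k{\left(-4 \right)} - 5\right) \right)}\right) = - 74 \left(-78 + \left(3 - \left(\left(-5 - -4\right) - 5\right)\right)^{2}\right) = - 74 \left(-78 + \left(3 - \left(\left(-5 + 4\right) - 5\right)\right)^{2}\right) = - 74 \left(-78 + \left(3 - \left(-1 - 5\right)\right)^{2}\right) = - 74 \left(-78 + \left(3 - -6\right)^{2}\right) = - 74 \left(-78 + \left(3 + 6\right)^{2}\right) = - 74 \left(-78 + 9^{2}\right) = - 74 \left(-78 + 81\right) = \left(-74\right) 3 = -222$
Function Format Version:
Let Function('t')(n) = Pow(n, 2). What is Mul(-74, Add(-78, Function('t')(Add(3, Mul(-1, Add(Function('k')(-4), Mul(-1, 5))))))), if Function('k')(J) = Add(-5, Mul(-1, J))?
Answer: -222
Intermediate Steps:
Mul(-74, Add(-78, Function('t')(Add(3, Mul(-1, Add(Function('k')(-4), Mul(-1, 5))))))) = Mul(-74, Add(-78, Pow(Add(3, Mul(-1, Add(Add(-5, Mul(-1, -4)), Mul(-1, 5)))), 2))) = Mul(-74, Add(-78, Pow(Add(3, Mul(-1, Add(Add(-5, 4), -5))), 2))) = Mul(-74, Add(-78, Pow(Add(3, Mul(-1, Add(-1, -5))), 2))) = Mul(-74, Add(-78, Pow(Add(3, Mul(-1, -6)), 2))) = Mul(-74, Add(-78, Pow(Add(3, 6), 2))) = Mul(-74, Add(-78, Pow(9, 2))) = Mul(-74, Add(-78, 81)) = Mul(-74, 3) = -222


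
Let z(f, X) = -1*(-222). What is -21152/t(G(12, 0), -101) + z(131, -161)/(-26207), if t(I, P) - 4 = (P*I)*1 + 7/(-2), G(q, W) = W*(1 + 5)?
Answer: -1108661150/26207 ≈ -42304.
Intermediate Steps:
z(f, X) = 222
G(q, W) = 6*W (G(q, W) = W*6 = 6*W)
t(I, P) = ½ + I*P (t(I, P) = 4 + ((P*I)*1 + 7/(-2)) = 4 + ((I*P)*1 + 7*(-½)) = 4 + (I*P - 7/2) = 4 + (-7/2 + I*P) = ½ + I*P)
-21152/t(G(12, 0), -101) + z(131, -161)/(-26207) = -21152/(½ + (6*0)*(-101)) + 222/(-26207) = -21152/(½ + 0*(-101)) + 222*(-1/26207) = -21152/(½ + 0) - 222/26207 = -21152/½ - 222/26207 = -21152*2 - 222/26207 = -42304 - 222/26207 = -1108661150/26207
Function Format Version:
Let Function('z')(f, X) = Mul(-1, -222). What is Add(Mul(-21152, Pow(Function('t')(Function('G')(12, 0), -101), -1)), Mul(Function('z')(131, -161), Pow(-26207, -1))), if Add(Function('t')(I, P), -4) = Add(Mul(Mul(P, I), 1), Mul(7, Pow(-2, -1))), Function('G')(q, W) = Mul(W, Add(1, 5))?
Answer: Rational(-1108661150, 26207) ≈ -42304.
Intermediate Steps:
Function('z')(f, X) = 222
Function('G')(q, W) = Mul(6, W) (Function('G')(q, W) = Mul(W, 6) = Mul(6, W))
Function('t')(I, P) = Add(Rational(1, 2), Mul(I, P)) (Function('t')(I, P) = Add(4, Add(Mul(Mul(P, I), 1), Mul(7, Pow(-2, -1)))) = Add(4, Add(Mul(Mul(I, P), 1), Mul(7, Rational(-1, 2)))) = Add(4, Add(Mul(I, P), Rational(-7, 2))) = Add(4, Add(Rational(-7, 2), Mul(I, P))) = Add(Rational(1, 2), Mul(I, P)))
Add(Mul(-21152, Pow(Function('t')(Function('G')(12, 0), -101), -1)), Mul(Function('z')(131, -161), Pow(-26207, -1))) = Add(Mul(-21152, Pow(Add(Rational(1, 2), Mul(Mul(6, 0), -101)), -1)), Mul(222, Pow(-26207, -1))) = Add(Mul(-21152, Pow(Add(Rational(1, 2), Mul(0, -101)), -1)), Mul(222, Rational(-1, 26207))) = Add(Mul(-21152, Pow(Add(Rational(1, 2), 0), -1)), Rational(-222, 26207)) = Add(Mul(-21152, Pow(Rational(1, 2), -1)), Rational(-222, 26207)) = Add(Mul(-21152, 2), Rational(-222, 26207)) = Add(-42304, Rational(-222, 26207)) = Rational(-1108661150, 26207)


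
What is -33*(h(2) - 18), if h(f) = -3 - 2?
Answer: 759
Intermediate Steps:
h(f) = -5
-33*(h(2) - 18) = -33*(-5 - 18) = -33*(-23) = 759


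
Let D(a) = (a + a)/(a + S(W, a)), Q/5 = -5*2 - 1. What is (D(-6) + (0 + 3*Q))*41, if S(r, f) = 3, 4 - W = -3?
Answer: -6601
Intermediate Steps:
W = 7 (W = 4 - 1*(-3) = 4 + 3 = 7)
Q = -55 (Q = 5*(-5*2 - 1) = 5*(-10 - 1) = 5*(-11) = -55)
D(a) = 2*a/(3 + a) (D(a) = (a + a)/(a + 3) = (2*a)/(3 + a) = 2*a/(3 + a))
(D(-6) + (0 + 3*Q))*41 = (2*(-6)/(3 - 6) + (0 + 3*(-55)))*41 = (2*(-6)/(-3) + (0 - 165))*41 = (2*(-6)*(-⅓) - 165)*41 = (4 - 165)*41 = -161*41 = -6601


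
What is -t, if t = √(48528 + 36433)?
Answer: -√84961 ≈ -291.48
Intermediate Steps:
t = √84961 ≈ 291.48
-t = -√84961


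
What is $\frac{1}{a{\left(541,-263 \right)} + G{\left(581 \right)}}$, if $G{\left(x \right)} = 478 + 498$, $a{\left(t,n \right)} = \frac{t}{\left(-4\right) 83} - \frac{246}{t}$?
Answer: $\frac{179612}{174926959} \approx 0.0010268$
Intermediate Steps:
$a{\left(t,n \right)} = - \frac{246}{t} - \frac{t}{332}$ ($a{\left(t,n \right)} = \frac{t}{-332} - \frac{246}{t} = t \left(- \frac{1}{332}\right) - \frac{246}{t} = - \frac{t}{332} - \frac{246}{t} = - \frac{246}{t} - \frac{t}{332}$)
$G{\left(x \right)} = 976$
$\frac{1}{a{\left(541,-263 \right)} + G{\left(581 \right)}} = \frac{1}{\left(- \frac{246}{541} - \frac{541}{332}\right) + 976} = \frac{1}{- \frac{374353}{179612} + 976} = \frac{1}{\frac{174926959}{179612}} = \frac{179612}{174926959}$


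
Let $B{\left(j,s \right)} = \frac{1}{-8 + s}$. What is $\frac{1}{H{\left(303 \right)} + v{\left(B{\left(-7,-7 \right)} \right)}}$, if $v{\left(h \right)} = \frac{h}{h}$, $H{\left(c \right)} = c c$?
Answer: $\frac{1}{91810} \approx 1.0892 \cdot 10^{-5}$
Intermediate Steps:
$H{\left(c \right)} = c^{2}$
$v{\left(h \right)} = 1$
$\frac{1}{H{\left(303 \right)} + v{\left(B{\left(-7,-7 \right)} \right)}} = \frac{1}{303^{2} + 1} = \frac{1}{91809 + 1} = \frac{1}{91810}$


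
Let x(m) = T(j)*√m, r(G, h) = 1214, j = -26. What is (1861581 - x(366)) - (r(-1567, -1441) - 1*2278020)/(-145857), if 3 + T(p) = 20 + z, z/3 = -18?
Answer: 271522343111/145857 + 37*√366 ≈ 1.8623e+6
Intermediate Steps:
z = -54 (z = 3*(-18) = -54)
T(p) = -37 (T(p) = -3 + (20 - 54) = -3 - 34 = -37)
x(m) = -37*√m
(1861581 - x(366)) - (r(-1567, -1441) - 1*2278020)/(-145857) = (1861581 - (-37)*√366) - (1214 - 1*2278020)/(-145857) = (1861581 + 37*√366) - (1214 - 2278020)*(-1)/145857 = (1861581 + 37*√366) - (-2276806)*(-1)/145857 = (1861581 + 37*√366) - 1*2276806/145857 = (1861581 + 37*√366) - 2276806/145857 = 271522343111/145857 + 37*√366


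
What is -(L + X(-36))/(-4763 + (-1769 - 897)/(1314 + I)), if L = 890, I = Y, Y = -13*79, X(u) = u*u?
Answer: 627382/1369647 ≈ 0.45806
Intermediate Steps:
X(u) = u**2
Y = -1027
I = -1027
-(L + X(-36))/(-4763 + (-1769 - 897)/(1314 + I)) = -(890 + (-36)**2)/(-4763 + (-1769 - 897)/(1314 - 1027)) = -(890 + 1296)/(-4763 - 2666/287) = -2186/(-4763 - 2666*1/287) = -2186/(-4763 - 2666/287) = -2186/(-1369647/287) = -2186*(-287)/1369647 = -1*(-627382/1369647) = 627382/1369647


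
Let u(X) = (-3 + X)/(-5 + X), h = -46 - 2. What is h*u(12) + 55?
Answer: -47/7 ≈ -6.7143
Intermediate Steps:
h = -48
u(X) = (-3 + X)/(-5 + X)
h*u(12) + 55 = -48*(-3 + 12)/(-5 + 12) + 55 = -48*9/7 + 55 = -432/7 + 55 = -47/7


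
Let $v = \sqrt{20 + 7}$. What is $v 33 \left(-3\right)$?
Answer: $- 297 \sqrt{3} \approx -514.42$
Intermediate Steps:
$v = 3 \sqrt{3}$ ($v = \sqrt{27} = 3 \sqrt{3} \approx 5.1962$)
$v 33 \left(-3\right) = 3 \sqrt{3} \cdot 33 \left(-3\right) = 99 \sqrt{3} \left(-3\right) = - 297 \sqrt{3}$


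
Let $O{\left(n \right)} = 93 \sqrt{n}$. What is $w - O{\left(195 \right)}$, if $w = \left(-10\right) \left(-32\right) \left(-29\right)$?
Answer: $-9280 - 93 \sqrt{195} \approx -10579.0$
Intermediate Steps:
$w = -9280$ ($w = 320 \left(-29\right) = -9280$)
$w - O{\left(195 \right)} = -9280 - 93 \sqrt{195}$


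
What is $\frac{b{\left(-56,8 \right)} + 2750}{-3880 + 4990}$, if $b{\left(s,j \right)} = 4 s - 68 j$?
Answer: $\frac{991}{555} \approx 1.7856$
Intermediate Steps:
$b{\left(s,j \right)} = - 68 j + 4 s$
$\frac{b{\left(-56,8 \right)} + 2750}{-3880 + 4990} = \frac{\left(\left(-68\right) 8 + 4 \left(-56\right)\right) + 2750}{-3880 + 4990} = \frac{\left(-544 - 224\right) + 2750}{1110} = \left(-768 + 2750\right) \frac{1}{1110} = 1982 \cdot \frac{1}{1110} = \frac{991}{555}$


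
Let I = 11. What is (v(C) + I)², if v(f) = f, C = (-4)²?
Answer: 729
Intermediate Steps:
C = 16
(v(C) + I)² = (16 + 11)² = 27² = 729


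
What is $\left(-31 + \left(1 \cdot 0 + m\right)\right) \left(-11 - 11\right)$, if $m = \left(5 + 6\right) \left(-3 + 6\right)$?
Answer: $-44$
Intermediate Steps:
$m = 33$ ($m = 11 \cdot 3 = 33$)
$\left(-31 + \left(1 \cdot 0 + m\right)\right) \left(-11 - 11\right) = \left(-31 + \left(1 \cdot 0 + 33\right)\right) \left(-11 - 11\right) = \left(-31 + \left(0 + 33\right)\right) \left(-22\right) = \left(-31 + 33\right) \left(-22\right) = 2 \left(-22\right) = -44$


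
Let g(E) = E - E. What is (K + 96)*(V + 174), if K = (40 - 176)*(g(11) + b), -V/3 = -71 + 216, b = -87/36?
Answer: -110838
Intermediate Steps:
b = -29/12 (b = -87*1/36 = -29/12 ≈ -2.4167)
g(E) = 0
V = -435 (V = -3*(-71 + 216) = -3*145 = -435)
K = 986/3 (K = (40 - 176)*(0 - 29/12) = -136*(-29/12) = 986/3 ≈ 328.67)
(K + 96)*(V + 174) = (986/3 + 96)*(-435 + 174) = (1274/3)*(-261) = -110838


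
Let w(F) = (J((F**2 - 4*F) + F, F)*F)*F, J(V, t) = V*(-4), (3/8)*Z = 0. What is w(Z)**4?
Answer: 0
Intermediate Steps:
Z = 0 (Z = (8/3)*0 = 0)
J(V, t) = -4*V
w(F) = F**2*(-4*F**2 + 12*F) (w(F) = ((-4*((F**2 - 4*F) + F))*F)*F = ((-4*(F**2 - 3*F))*F)*F = ((-4*F**2 + 12*F)*F)*F = (F*(-4*F**2 + 12*F))*F = F**2*(-4*F**2 + 12*F))
w(Z)**4 = (4*0**3*(3 - 1*0))**4 = (4*0*(3 + 0))**4 = (4*0*3)**4 = 0**4 = 0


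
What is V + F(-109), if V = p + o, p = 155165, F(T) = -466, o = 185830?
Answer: 340529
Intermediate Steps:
V = 340995 (V = 155165 + 185830 = 340995)
V + F(-109) = 340995 - 466 = 340529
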